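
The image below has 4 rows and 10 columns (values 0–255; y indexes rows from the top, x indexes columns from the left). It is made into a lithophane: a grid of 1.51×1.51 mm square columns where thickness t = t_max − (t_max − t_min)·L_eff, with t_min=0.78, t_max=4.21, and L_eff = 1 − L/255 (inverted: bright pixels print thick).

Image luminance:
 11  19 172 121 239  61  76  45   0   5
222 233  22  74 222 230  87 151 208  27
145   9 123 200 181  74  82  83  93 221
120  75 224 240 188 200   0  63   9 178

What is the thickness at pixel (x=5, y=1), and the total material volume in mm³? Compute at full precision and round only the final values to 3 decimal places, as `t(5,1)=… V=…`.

span = t_max - t_min = 4.21 - 0.78 = 3.430
L(5,1) = 230, L_eff = 1 - 230/255 = 0.098039 (inverted)
t(5,1) = 4.21 - 3.430·0.098039 = 3.874
Σt over all 4·10 pixels = 2419019/25500 ≈ 94.8634902
V = pitch²·Σt = 1.51²·2419019/25500 = 216.298

t(5,1)=3.874 V=216.298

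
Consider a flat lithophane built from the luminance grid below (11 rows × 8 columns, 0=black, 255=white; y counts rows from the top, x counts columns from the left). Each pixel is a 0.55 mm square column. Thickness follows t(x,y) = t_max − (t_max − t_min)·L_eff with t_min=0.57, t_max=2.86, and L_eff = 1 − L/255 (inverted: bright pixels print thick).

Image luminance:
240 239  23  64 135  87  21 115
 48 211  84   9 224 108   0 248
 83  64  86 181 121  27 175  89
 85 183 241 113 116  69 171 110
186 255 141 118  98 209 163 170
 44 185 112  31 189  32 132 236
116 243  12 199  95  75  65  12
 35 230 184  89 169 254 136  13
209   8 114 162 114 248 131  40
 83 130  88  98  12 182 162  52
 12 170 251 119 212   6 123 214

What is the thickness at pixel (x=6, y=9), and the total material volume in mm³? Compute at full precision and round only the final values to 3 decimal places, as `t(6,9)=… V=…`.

span = t_max - t_min = 2.86 - 0.57 = 2.290
L(6,9) = 162, L_eff = 1 - 162/255 = 0.364706 (inverted)
t(6,9) = 2.86 - 2.290·0.364706 = 2.025
Σt over all 11·8 pixels = 630647/4250 ≈ 148.3875294
V = pitch²·Σt = 0.55²·630647/4250 = 44.887

t(6,9)=2.025 V=44.887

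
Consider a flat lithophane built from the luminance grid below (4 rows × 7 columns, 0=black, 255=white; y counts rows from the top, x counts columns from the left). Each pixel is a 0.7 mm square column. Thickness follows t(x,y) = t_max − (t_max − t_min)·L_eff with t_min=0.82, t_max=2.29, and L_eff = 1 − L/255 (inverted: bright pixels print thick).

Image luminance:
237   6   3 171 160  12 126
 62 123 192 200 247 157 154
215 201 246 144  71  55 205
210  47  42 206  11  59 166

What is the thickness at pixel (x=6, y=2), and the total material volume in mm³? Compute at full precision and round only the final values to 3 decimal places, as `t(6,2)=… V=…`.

t(6,2)=2.002 V=21.781

span = t_max - t_min = 2.29 - 0.82 = 1.470
L(6,2) = 205, L_eff = 1 - 205/255 = 0.196078 (inverted)
t(6,2) = 2.29 - 1.470·0.196078 = 2.002
Σt over all 4·7 pixels = 94458/2125 ≈ 44.4508235
V = pitch²·Σt = 0.7²·94458/2125 = 21.781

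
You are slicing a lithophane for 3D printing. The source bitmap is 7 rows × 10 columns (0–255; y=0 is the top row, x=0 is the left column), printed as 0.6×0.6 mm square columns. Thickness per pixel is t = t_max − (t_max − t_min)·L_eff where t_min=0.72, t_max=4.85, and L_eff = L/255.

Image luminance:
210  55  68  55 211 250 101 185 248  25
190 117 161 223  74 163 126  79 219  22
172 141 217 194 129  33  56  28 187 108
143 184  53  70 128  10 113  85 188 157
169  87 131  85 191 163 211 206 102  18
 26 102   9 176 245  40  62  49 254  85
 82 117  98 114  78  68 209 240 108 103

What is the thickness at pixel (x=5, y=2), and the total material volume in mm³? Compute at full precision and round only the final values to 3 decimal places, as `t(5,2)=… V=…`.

t(5,2)=4.316 V=70.876

span = t_max - t_min = 4.85 - 0.72 = 4.130
L(5,2) = 33, L_eff = 33/255 = 0.129412
t(5,2) = 4.85 - 4.130·0.129412 = 4.316
Σt over all 7·10 pixels = 73829/375 ≈ 196.8773333
V = pitch²·Σt = 0.6²·73829/375 = 70.876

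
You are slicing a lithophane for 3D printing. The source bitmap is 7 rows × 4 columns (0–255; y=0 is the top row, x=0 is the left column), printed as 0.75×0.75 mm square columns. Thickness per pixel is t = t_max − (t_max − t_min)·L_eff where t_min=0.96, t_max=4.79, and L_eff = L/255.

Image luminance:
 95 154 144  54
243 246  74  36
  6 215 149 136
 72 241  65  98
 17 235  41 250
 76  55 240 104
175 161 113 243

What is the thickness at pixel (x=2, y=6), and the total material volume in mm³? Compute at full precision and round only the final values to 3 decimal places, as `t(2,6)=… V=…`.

t(2,6)=3.093 V=43.862

span = t_max - t_min = 4.79 - 0.96 = 3.830
L(2,6) = 113, L_eff = 113/255 = 0.443137
t(2,6) = 4.79 - 3.830·0.443137 = 3.093
Σt over all 7·4 pixels = 331401/4250 ≈ 77.9767059
V = pitch²·Σt = 0.75²·331401/4250 = 43.862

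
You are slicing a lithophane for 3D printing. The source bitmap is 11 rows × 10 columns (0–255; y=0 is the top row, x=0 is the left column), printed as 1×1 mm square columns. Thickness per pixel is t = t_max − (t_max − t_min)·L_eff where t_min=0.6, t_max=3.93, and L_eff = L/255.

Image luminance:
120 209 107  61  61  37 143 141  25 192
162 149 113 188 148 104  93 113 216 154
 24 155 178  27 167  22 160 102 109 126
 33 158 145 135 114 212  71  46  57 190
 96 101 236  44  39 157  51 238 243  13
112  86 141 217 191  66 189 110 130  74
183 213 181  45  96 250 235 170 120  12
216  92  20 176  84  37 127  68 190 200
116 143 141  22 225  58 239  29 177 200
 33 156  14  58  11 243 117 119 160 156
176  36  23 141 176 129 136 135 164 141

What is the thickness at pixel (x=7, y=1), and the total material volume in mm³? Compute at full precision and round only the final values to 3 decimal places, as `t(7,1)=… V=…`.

t(7,1)=2.454 V=253.525

span = t_max - t_min = 3.93 - 0.6 = 3.330
L(7,1) = 113, L_eff = 113/255 = 0.443137
t(7,1) = 3.93 - 3.330·0.443137 = 2.454
Σt over all 11·10 pixels = 107748/425 ≈ 253.5247059
V = pitch²·Σt = 1²·107748/425 = 253.525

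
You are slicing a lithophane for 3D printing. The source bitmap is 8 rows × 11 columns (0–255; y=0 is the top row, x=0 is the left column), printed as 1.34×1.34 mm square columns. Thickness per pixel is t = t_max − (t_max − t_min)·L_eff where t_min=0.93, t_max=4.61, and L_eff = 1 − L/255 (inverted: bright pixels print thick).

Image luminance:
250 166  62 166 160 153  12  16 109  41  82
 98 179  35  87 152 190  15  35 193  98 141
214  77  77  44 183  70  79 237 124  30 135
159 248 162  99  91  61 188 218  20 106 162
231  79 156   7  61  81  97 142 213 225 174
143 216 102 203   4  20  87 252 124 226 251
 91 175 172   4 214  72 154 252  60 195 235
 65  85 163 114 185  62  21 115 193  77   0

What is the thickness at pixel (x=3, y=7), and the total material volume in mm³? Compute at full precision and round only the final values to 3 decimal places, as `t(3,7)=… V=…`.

span = t_max - t_min = 4.61 - 0.93 = 3.680
L(3,7) = 114, L_eff = 1 - 114/255 = 0.552941 (inverted)
t(3,7) = 4.61 - 3.680·0.552941 = 2.575
Σt over all 8·11 pixels = 511918/2125 ≈ 240.9025882
V = pitch²·Σt = 1.34²·511918/2125 = 432.565

t(3,7)=2.575 V=432.565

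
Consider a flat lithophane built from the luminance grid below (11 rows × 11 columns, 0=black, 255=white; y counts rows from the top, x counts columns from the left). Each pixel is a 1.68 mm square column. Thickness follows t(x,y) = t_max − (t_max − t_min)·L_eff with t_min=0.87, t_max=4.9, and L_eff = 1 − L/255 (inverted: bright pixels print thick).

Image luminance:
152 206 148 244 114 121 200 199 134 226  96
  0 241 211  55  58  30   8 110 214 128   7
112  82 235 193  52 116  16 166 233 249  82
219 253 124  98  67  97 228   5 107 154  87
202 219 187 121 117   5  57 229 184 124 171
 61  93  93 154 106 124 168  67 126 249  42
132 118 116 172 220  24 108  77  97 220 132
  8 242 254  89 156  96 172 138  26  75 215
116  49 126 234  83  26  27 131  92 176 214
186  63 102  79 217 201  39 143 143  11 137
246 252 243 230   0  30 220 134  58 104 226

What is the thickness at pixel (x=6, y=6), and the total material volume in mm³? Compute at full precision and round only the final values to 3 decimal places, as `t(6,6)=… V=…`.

span = t_max - t_min = 4.9 - 0.87 = 4.030
L(6,6) = 108, L_eff = 1 - 108/255 = 0.576471 (inverted)
t(6,6) = 4.9 - 4.030·0.576471 = 2.577
Σt over all 11·11 pixels = 2283197/6375 ≈ 358.1485490
V = pitch²·Σt = 1.68²·2283197/6375 = 1010.838

t(6,6)=2.577 V=1010.838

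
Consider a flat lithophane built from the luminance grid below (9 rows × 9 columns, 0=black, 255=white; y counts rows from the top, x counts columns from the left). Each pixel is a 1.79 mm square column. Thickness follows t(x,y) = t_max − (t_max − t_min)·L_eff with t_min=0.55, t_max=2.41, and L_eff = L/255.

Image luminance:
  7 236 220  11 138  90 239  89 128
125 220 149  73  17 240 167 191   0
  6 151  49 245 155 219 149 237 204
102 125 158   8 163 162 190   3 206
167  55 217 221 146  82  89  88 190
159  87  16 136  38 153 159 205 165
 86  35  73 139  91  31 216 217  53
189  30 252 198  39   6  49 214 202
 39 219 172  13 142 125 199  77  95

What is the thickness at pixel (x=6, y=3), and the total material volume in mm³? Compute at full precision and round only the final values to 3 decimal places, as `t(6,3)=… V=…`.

t(6,3)=1.024 V=381.338

span = t_max - t_min = 2.41 - 0.55 = 1.860
L(6,3) = 190, L_eff = 190/255 = 0.745098
t(6,3) = 2.41 - 1.860·0.745098 = 1.024
Σt over all 9·9 pixels = 1011633/8500 ≈ 119.0156471
V = pitch²·Σt = 1.79²·1011633/8500 = 381.338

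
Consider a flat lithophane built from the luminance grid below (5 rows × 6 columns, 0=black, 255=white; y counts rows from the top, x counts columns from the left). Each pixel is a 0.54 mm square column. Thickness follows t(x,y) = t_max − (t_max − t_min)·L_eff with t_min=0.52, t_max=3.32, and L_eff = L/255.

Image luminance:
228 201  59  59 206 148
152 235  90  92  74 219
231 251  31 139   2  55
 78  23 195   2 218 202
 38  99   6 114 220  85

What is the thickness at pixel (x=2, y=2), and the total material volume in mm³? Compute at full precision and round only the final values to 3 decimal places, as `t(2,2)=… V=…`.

t(2,2)=2.980 V=17.030

span = t_max - t_min = 3.32 - 0.52 = 2.800
L(2,2) = 31, L_eff = 31/255 = 0.121569
t(2,2) = 3.32 - 2.800·0.121569 = 2.980
Σt over all 5·6 pixels = 74462/1275 ≈ 58.4015686
V = pitch²·Σt = 0.54²·74462/1275 = 17.030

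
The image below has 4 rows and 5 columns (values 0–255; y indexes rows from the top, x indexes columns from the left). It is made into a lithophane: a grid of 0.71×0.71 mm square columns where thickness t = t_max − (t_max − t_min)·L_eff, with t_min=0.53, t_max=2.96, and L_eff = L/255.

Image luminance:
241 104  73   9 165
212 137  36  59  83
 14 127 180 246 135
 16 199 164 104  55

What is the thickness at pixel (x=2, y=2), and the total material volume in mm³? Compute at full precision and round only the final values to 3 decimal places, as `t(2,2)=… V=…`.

t(2,2)=1.245 V=18.511

span = t_max - t_min = 2.96 - 0.53 = 2.430
L(2,2) = 180, L_eff = 180/255 = 0.705882
t(2,2) = 2.96 - 2.430·0.705882 = 1.245
Σt over all 4·5 pixels = 312121/8500 ≈ 36.7201176
V = pitch²·Σt = 0.71²·312121/8500 = 18.511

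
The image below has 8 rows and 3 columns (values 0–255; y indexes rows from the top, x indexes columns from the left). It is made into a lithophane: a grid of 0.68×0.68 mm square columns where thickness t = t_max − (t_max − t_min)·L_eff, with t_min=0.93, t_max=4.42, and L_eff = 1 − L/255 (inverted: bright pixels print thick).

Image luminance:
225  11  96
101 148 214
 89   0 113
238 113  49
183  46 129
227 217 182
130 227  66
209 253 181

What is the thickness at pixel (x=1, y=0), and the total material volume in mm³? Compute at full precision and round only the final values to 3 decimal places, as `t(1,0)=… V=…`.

t(1,0)=1.081 V=32.135

span = t_max - t_min = 4.42 - 0.93 = 3.490
L(1,0) = 11, L_eff = 1 - 11/255 = 0.956863 (inverted)
t(1,0) = 4.42 - 3.490·0.956863 = 1.081
Σt over all 8·3 pixels = 590721/8500 ≈ 69.4965882
V = pitch²·Σt = 0.68²·590721/8500 = 32.135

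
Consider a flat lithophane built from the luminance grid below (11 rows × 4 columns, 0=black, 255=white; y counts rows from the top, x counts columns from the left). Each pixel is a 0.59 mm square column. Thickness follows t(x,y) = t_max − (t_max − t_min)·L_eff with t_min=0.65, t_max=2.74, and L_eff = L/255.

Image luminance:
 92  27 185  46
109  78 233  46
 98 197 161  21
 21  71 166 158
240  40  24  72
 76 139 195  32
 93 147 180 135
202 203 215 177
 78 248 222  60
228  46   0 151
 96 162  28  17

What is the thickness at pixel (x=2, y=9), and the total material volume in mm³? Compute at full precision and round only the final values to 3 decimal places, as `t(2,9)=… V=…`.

t(2,9)=2.740 V=27.088

span = t_max - t_min = 2.74 - 0.65 = 2.090
L(2,9) = 0, L_eff = 0/255 = 0.000000
t(2,9) = 2.74 - 2.090·0.000000 = 2.740
Σt over all 11·4 pixels = 396869/5100 ≈ 77.8174510
V = pitch²·Σt = 0.59²·396869/5100 = 27.088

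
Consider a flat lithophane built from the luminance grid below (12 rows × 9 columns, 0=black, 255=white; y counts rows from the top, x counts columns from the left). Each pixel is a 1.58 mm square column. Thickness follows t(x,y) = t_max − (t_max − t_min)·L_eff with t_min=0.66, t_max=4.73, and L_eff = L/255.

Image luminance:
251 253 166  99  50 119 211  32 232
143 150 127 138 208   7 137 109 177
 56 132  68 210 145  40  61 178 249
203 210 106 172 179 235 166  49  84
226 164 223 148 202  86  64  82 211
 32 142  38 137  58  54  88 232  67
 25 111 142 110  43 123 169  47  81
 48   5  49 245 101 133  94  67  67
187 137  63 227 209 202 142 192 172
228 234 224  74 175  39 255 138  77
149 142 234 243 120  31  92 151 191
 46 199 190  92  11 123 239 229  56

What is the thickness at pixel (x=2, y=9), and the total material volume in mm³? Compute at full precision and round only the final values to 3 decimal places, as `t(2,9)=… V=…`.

t(2,9)=1.155 V=694.368

span = t_max - t_min = 4.73 - 0.66 = 4.070
L(2,9) = 224, L_eff = 224/255 = 0.878431
t(2,9) = 4.73 - 4.070·0.878431 = 1.155
Σt over all 12·9 pixels = 7092767/25500 ≈ 278.1477255
V = pitch²·Σt = 1.58²·7092767/25500 = 694.368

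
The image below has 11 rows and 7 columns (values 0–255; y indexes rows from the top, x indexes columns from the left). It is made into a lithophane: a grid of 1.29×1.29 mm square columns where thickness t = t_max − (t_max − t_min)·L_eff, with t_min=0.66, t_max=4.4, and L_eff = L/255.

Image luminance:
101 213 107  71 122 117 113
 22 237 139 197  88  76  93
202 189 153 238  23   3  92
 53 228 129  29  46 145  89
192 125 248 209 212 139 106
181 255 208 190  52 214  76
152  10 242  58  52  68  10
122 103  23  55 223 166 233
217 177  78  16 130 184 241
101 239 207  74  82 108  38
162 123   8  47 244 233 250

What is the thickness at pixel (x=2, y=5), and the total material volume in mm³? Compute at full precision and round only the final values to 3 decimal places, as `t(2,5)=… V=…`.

t(2,5)=1.349 V=314.897

span = t_max - t_min = 4.4 - 0.66 = 3.740
L(2,5) = 208, L_eff = 208/255 = 0.815686
t(2,5) = 4.4 - 3.740·0.815686 = 1.349
Σt over all 11·7 pixels = 70961/375 ≈ 189.2293333
V = pitch²·Σt = 1.29²·70961/375 = 314.897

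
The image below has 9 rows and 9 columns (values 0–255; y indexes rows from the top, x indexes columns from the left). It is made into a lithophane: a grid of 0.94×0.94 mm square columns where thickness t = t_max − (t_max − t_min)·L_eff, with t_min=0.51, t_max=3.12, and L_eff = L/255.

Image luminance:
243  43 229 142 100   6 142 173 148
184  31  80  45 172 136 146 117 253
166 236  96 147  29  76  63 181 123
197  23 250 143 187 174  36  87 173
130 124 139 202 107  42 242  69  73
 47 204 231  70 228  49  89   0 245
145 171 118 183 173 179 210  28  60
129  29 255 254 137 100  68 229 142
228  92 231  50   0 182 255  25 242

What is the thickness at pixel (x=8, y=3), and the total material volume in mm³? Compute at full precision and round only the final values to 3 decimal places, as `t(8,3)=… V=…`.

t(8,3)=1.349 V=123.974

span = t_max - t_min = 3.12 - 0.51 = 2.610
L(8,3) = 173, L_eff = 173/255 = 0.678431
t(8,3) = 3.12 - 2.610·0.678431 = 1.349
Σt over all 9·9 pixels = 1192599/8500 ≈ 140.3057647
V = pitch²·Σt = 0.94²·1192599/8500 = 123.974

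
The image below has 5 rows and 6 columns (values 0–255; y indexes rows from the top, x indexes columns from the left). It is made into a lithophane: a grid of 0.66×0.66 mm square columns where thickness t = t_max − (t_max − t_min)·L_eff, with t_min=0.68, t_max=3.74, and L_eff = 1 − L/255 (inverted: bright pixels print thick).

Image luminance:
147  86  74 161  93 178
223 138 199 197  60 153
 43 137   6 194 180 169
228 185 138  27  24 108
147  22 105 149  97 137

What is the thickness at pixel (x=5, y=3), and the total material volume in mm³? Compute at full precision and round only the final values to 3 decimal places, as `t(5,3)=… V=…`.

t(5,3)=1.976 V=28.776

span = t_max - t_min = 3.74 - 0.68 = 3.060
L(5,3) = 108, L_eff = 1 - 108/255 = 0.576471 (inverted)
t(5,3) = 3.74 - 3.060·0.576471 = 1.976
Σt over all 5·6 pixels = 66.06
V = pitch²·Σt = 0.66²·66.06 = 28.776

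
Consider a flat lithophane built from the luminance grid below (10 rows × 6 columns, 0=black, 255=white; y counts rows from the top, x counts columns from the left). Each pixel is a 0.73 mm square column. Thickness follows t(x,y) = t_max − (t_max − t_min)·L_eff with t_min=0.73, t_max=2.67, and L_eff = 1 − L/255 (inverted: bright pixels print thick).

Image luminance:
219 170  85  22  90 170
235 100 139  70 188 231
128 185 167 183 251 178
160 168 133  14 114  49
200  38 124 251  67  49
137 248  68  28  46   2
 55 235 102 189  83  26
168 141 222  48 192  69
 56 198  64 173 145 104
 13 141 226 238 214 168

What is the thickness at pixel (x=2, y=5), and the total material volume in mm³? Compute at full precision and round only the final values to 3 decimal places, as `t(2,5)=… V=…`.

t(2,5)=1.247 V=55.682

span = t_max - t_min = 2.67 - 0.73 = 1.940
L(2,5) = 68, L_eff = 1 - 68/255 = 0.733333 (inverted)
t(2,5) = 2.67 - 1.940·0.733333 = 1.247
Σt over all 10·6 pixels = 444073/4250 ≈ 104.4877647
V = pitch²·Σt = 0.73²·444073/4250 = 55.682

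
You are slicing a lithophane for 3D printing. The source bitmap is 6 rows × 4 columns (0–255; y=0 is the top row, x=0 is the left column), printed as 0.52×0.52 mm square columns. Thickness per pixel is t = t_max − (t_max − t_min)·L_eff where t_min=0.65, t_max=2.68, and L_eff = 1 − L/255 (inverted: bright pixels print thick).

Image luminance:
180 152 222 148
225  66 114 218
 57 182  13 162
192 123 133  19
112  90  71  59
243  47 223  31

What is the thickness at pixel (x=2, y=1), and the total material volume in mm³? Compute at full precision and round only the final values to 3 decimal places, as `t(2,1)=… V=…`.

t(2,1)=1.558 V=10.853

span = t_max - t_min = 2.68 - 0.65 = 2.030
L(2,1) = 114, L_eff = 1 - 114/255 = 0.552941 (inverted)
t(2,1) = 2.68 - 2.030·0.552941 = 1.558
Σt over all 6·4 pixels = 511723/12750 ≈ 40.1351373
V = pitch²·Σt = 0.52²·511723/12750 = 10.853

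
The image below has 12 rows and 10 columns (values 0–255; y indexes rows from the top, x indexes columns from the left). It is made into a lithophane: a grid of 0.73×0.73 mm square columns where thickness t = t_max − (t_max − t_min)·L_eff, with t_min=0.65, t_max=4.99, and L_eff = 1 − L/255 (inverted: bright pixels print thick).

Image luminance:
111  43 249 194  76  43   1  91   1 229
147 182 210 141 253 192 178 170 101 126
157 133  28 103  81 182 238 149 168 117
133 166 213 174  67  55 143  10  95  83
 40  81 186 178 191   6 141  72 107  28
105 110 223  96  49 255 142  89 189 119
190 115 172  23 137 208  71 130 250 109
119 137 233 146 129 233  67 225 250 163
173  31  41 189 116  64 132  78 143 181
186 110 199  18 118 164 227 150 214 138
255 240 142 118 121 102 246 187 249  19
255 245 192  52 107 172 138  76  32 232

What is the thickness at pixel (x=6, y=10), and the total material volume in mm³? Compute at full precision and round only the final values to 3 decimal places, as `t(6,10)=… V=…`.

t(6,10)=4.837 V=192.115

span = t_max - t_min = 4.99 - 0.65 = 4.340
L(6,10) = 246, L_eff = 1 - 246/255 = 0.035294 (inverted)
t(6,10) = 4.99 - 4.340·0.035294 = 4.837
Σt over all 12·10 pixels = 1532161/4250 ≈ 360.5084706
V = pitch²·Σt = 0.73²·1532161/4250 = 192.115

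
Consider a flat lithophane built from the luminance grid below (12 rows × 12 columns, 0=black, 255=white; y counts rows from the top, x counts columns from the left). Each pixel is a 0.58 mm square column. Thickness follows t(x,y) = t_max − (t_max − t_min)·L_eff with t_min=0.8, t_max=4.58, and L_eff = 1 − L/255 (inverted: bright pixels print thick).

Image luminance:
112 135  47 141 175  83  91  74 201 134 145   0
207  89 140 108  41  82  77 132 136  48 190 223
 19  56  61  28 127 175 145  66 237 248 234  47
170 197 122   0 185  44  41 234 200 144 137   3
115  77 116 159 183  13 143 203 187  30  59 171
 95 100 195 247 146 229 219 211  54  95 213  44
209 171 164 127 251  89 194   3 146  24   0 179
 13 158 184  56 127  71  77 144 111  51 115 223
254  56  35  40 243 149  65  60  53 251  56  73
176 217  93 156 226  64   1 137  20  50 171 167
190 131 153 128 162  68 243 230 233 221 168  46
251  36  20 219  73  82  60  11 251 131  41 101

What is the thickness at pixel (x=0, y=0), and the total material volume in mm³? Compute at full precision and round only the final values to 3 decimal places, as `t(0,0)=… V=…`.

span = t_max - t_min = 4.58 - 0.8 = 3.780
L(0,0) = 112, L_eff = 1 - 112/255 = 0.560784 (inverted)
t(0,0) = 4.58 - 3.780·0.560784 = 2.460
Σt over all 12·12 pixels = 811296/2125 ≈ 381.7863529
V = pitch²·Σt = 0.58²·811296/2125 = 128.433

t(0,0)=2.460 V=128.433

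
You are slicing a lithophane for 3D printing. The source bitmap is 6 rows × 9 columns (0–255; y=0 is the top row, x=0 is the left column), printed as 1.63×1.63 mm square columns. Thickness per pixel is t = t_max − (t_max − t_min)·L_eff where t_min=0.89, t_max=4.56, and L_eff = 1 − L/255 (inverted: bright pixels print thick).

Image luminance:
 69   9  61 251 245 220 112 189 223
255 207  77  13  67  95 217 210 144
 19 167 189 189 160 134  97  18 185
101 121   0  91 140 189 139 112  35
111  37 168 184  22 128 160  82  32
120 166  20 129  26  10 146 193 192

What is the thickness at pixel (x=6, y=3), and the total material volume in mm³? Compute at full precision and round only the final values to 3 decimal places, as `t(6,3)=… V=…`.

span = t_max - t_min = 4.56 - 0.89 = 3.670
L(6,3) = 139, L_eff = 1 - 139/255 = 0.454902 (inverted)
t(6,3) = 4.56 - 3.670·0.454902 = 2.891
Σt over all 6·9 pixels = 1837811/12750 ≈ 144.1420392
V = pitch²·Σt = 1.63²·1837811/12750 = 382.971

t(6,3)=2.891 V=382.971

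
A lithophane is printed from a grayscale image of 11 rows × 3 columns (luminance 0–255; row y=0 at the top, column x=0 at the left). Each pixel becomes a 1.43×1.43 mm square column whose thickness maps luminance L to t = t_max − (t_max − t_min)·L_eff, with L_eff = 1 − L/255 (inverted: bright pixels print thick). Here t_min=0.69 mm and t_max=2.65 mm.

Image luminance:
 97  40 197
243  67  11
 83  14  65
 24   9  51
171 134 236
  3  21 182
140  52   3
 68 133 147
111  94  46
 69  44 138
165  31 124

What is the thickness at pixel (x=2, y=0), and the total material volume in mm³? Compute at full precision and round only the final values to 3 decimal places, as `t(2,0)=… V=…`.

t(2,0)=2.204 V=93.920

span = t_max - t_min = 2.65 - 0.69 = 1.960
L(2,0) = 197, L_eff = 1 - 197/255 = 0.227451 (inverted)
t(2,0) = 2.65 - 1.960·0.227451 = 2.204
Σt over all 11·3 pixels = 1171183/25500 ≈ 45.9287451
V = pitch²·Σt = 1.43²·1171183/25500 = 93.920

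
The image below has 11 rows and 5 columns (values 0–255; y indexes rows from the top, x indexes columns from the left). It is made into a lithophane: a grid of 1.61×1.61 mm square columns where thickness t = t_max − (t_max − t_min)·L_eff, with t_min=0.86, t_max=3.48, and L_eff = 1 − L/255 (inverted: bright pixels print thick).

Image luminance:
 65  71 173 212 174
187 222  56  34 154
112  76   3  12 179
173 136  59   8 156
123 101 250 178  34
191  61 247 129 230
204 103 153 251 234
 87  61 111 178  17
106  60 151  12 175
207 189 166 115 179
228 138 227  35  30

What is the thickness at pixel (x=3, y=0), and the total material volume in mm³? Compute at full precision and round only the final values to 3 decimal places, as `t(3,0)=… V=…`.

span = t_max - t_min = 3.48 - 0.86 = 2.620
L(3,0) = 212, L_eff = 1 - 212/255 = 0.168627 (inverted)
t(3,0) = 3.48 - 2.620·0.168627 = 3.038
Σt over all 11·5 pixels = 774644/6375 ≈ 121.5127843
V = pitch²·Σt = 1.61²·774644/6375 = 314.973

t(3,0)=3.038 V=314.973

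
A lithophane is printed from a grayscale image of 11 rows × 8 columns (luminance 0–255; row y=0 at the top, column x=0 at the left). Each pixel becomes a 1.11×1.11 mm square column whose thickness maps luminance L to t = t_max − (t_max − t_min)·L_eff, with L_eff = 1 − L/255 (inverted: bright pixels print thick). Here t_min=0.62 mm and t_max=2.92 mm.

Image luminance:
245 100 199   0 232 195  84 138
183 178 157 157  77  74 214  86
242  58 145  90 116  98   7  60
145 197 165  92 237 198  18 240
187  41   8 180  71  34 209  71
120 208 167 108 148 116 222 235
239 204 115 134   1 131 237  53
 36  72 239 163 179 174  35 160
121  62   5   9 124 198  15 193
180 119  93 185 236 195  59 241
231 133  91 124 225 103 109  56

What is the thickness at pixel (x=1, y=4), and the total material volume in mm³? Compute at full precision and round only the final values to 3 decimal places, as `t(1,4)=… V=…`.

span = t_max - t_min = 2.92 - 0.62 = 2.300
L(1,4) = 41, L_eff = 1 - 41/255 = 0.839216 (inverted)
t(1,4) = 2.92 - 2.300·0.839216 = 0.990
Σt over all 11·8 pixels = 411241/2550 ≈ 161.2709804
V = pitch²·Σt = 1.11²·411241/2550 = 198.702

t(1,4)=0.990 V=198.702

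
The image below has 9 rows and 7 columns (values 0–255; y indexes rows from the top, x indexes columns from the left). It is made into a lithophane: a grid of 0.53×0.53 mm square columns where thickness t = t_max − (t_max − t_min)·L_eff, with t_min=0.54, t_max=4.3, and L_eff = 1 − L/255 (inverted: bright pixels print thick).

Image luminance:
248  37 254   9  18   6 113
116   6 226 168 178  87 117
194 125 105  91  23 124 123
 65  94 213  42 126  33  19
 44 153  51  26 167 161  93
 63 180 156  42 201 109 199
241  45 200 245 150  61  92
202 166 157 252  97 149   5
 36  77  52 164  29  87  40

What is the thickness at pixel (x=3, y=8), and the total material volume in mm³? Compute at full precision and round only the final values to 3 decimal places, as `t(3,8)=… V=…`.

t(3,8)=2.958 V=39.179

span = t_max - t_min = 4.3 - 0.54 = 3.760
L(3,8) = 164, L_eff = 1 - 164/255 = 0.356863 (inverted)
t(3,8) = 4.3 - 3.760·0.356863 = 2.958
Σt over all 9·7 pixels = 592777/4250 ≈ 139.4769412
V = pitch²·Σt = 0.53²·592777/4250 = 39.179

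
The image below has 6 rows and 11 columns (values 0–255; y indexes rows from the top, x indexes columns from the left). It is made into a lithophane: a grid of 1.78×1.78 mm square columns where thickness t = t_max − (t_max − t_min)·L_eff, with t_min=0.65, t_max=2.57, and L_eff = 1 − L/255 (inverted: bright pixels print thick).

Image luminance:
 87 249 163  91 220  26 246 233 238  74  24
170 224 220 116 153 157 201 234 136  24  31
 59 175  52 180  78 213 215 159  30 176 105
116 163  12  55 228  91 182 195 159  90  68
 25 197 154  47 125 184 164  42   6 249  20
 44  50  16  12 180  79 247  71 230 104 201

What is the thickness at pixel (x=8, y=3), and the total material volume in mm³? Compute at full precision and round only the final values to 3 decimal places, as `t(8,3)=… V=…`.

t(8,3)=1.847 V=340.253

span = t_max - t_min = 2.57 - 0.65 = 1.920
L(8,3) = 159, L_eff = 1 - 159/255 = 0.376471 (inverted)
t(8,3) = 2.57 - 1.920·0.376471 = 1.847
Σt over all 6·11 pixels = 91281/850 ≈ 107.3894118
V = pitch²·Σt = 1.78²·91281/850 = 340.253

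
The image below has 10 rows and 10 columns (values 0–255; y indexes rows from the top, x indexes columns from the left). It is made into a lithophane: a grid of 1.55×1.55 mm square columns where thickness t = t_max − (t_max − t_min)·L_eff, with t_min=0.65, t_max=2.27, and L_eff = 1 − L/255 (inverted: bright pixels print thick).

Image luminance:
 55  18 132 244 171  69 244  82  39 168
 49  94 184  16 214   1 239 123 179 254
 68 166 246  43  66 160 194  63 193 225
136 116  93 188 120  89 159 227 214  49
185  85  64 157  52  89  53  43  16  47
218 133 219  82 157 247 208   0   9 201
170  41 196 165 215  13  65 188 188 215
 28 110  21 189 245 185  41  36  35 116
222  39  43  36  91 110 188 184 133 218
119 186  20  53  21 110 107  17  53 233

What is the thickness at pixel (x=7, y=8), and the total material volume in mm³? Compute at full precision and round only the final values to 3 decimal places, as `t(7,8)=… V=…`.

span = t_max - t_min = 2.27 - 0.65 = 1.620
L(7,8) = 184, L_eff = 1 - 184/255 = 0.278431 (inverted)
t(7,8) = 2.27 - 1.620·0.278431 = 1.819
Σt over all 10·10 pixels = 12167/85 ≈ 143.1411765
V = pitch²·Σt = 1.55²·12167/85 = 343.897

t(7,8)=1.819 V=343.897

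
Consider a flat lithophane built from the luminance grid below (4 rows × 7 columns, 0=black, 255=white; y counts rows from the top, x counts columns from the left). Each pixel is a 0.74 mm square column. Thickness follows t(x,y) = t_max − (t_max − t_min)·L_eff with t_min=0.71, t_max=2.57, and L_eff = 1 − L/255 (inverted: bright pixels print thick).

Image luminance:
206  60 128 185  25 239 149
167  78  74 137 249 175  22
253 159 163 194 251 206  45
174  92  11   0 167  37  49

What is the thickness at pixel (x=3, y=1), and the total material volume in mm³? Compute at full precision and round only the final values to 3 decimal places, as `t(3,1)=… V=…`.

span = t_max - t_min = 2.57 - 0.71 = 1.860
L(3,1) = 137, L_eff = 1 - 137/255 = 0.462745 (inverted)
t(3,1) = 2.57 - 1.860·0.462745 = 1.709
Σt over all 4·7 pixels = 39807/850 ≈ 46.8317647
V = pitch²·Σt = 0.74²·39807/850 = 25.645

t(3,1)=1.709 V=25.645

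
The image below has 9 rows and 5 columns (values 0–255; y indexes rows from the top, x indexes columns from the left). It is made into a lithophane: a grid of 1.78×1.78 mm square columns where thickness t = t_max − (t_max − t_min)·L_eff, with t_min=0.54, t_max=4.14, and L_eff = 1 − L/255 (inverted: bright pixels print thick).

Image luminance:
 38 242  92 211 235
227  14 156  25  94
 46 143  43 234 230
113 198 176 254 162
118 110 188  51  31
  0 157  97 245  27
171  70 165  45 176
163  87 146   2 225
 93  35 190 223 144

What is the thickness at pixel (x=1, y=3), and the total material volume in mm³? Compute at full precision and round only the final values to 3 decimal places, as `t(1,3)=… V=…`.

t(1,3)=3.335 V=340.543

span = t_max - t_min = 4.14 - 0.54 = 3.600
L(1,3) = 198, L_eff = 1 - 198/255 = 0.223529 (inverted)
t(1,3) = 4.14 - 3.600·0.223529 = 3.335
Σt over all 9·5 pixels = 91359/850 ≈ 107.4811765
V = pitch²·Σt = 1.78²·91359/850 = 340.543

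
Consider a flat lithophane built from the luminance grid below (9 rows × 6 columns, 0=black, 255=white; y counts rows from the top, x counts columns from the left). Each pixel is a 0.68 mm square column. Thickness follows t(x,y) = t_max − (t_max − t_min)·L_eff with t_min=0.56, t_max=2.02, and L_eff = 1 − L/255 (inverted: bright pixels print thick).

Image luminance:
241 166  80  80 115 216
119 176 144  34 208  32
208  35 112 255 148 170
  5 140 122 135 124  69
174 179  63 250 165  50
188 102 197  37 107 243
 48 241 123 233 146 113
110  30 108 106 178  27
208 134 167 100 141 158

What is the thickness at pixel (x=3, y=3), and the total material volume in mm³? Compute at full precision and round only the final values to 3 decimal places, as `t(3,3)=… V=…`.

t(3,3)=1.333 V=33.204

span = t_max - t_min = 2.02 - 0.56 = 1.460
L(3,3) = 135, L_eff = 1 - 135/255 = 0.470588 (inverted)
t(3,3) = 2.02 - 1.460·0.470588 = 1.333
Σt over all 9·6 pixels = 30518/425 ≈ 71.8070588
V = pitch²·Σt = 0.68²·30518/425 = 33.204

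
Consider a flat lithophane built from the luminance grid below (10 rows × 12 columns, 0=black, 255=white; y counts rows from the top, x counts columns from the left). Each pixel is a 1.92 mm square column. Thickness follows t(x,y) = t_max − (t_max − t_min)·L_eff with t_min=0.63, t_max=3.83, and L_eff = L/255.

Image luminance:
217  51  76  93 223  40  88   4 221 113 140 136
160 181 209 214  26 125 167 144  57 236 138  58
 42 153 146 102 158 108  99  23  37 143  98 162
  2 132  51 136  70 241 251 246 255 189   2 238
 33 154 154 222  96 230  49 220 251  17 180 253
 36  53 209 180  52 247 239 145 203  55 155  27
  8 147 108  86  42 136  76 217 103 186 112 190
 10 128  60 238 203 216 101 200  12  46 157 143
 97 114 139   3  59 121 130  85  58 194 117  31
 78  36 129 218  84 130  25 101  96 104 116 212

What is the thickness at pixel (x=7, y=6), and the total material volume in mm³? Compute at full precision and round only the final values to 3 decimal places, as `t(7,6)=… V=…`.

span = t_max - t_min = 3.83 - 0.63 = 3.200
L(7,6) = 217, L_eff = 217/255 = 0.850980
t(7,6) = 3.83 - 3.200·0.850980 = 1.107
Σt over all 10·12 pixels = 114994/425 ≈ 270.5741176
V = pitch²·Σt = 1.92²·114994/425 = 997.444

t(7,6)=1.107 V=997.444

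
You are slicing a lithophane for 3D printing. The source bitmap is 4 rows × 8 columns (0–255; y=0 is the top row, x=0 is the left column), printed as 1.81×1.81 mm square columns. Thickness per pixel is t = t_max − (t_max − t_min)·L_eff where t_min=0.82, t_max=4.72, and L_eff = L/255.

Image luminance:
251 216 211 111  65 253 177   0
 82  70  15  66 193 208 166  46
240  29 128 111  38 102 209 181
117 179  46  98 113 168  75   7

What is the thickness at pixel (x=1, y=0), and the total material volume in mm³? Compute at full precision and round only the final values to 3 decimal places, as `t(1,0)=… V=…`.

span = t_max - t_min = 4.72 - 0.82 = 3.900
L(1,0) = 216, L_eff = 216/255 = 0.847059
t(1,0) = 4.72 - 3.900·0.847059 = 1.416
Σt over all 4·8 pixels = 76761/850 ≈ 90.3070588
V = pitch²·Σt = 1.81²·76761/850 = 295.855

t(1,0)=1.416 V=295.855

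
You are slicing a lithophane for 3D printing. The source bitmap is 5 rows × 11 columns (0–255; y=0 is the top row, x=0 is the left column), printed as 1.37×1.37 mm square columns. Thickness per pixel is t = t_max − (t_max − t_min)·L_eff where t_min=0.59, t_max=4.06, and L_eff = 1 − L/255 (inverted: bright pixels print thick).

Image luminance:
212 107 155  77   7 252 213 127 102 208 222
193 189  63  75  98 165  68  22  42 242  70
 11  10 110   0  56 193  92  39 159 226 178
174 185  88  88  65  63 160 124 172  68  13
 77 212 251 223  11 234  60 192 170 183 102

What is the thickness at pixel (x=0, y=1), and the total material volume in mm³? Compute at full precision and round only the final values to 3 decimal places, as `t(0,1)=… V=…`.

t(0,1)=3.216 V=237.084

span = t_max - t_min = 4.06 - 0.59 = 3.470
L(0,1) = 193, L_eff = 1 - 193/255 = 0.243137 (inverted)
t(0,1) = 4.06 - 3.470·0.243137 = 3.216
Σt over all 5·11 pixels = 3221081/25500 ≈ 126.3169020
V = pitch²·Σt = 1.37²·3221081/25500 = 237.084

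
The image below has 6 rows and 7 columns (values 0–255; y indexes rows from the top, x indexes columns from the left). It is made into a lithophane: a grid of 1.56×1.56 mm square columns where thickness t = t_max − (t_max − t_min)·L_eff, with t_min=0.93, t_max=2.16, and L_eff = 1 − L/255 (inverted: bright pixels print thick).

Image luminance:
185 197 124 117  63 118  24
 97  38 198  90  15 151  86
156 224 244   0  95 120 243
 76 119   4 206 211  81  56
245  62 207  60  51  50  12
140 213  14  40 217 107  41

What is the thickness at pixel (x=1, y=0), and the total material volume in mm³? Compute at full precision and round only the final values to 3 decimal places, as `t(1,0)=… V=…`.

span = t_max - t_min = 2.16 - 0.93 = 1.230
L(1,0) = 197, L_eff = 1 - 197/255 = 0.227451 (inverted)
t(1,0) = 2.16 - 1.230·0.227451 = 1.880
Σt over all 6·7 pixels = 528687/8500 ≈ 62.1984706
V = pitch²·Σt = 1.56²·528687/8500 = 151.366

t(1,0)=1.880 V=151.366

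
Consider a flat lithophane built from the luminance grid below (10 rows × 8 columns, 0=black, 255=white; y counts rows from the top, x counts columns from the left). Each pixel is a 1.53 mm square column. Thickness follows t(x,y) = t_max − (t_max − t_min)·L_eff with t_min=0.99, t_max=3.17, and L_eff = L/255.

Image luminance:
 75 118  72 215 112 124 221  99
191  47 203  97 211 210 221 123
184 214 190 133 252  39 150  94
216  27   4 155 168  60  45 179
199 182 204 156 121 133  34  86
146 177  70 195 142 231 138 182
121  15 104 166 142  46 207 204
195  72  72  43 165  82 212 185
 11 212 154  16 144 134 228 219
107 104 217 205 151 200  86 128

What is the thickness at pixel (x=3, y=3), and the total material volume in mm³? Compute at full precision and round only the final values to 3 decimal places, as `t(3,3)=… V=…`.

span = t_max - t_min = 3.17 - 0.99 = 2.180
L(3,3) = 155, L_eff = 155/255 = 0.607843
t(3,3) = 3.17 - 2.180·0.607843 = 1.845
Σt over all 10·8 pixels = 1006736/6375 ≈ 157.9193725
V = pitch²·Σt = 1.53²·1006736/6375 = 369.673

t(3,3)=1.845 V=369.673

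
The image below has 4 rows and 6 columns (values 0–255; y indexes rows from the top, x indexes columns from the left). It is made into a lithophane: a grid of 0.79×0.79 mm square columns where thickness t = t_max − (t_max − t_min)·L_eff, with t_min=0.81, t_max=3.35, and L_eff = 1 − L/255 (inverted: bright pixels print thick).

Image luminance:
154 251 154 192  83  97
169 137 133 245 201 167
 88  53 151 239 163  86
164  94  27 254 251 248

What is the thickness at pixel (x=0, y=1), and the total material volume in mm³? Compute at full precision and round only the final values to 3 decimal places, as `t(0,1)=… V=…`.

span = t_max - t_min = 3.35 - 0.81 = 2.540
L(0,1) = 169, L_eff = 1 - 169/255 = 0.337255 (inverted)
t(0,1) = 3.35 - 2.540·0.337255 = 2.493
Σt over all 4·6 pixels = 243529/4250 ≈ 57.3009412
V = pitch²·Σt = 0.79²·243529/4250 = 35.762

t(0,1)=2.493 V=35.762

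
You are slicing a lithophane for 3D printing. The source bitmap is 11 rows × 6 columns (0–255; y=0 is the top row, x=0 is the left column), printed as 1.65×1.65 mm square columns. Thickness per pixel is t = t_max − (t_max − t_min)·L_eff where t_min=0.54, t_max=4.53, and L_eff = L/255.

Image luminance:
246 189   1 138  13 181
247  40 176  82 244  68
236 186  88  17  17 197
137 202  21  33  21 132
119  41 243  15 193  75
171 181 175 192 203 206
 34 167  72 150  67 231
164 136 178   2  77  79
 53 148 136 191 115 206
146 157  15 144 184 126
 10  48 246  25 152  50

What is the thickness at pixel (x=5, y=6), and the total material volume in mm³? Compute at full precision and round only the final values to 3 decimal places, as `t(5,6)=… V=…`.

span = t_max - t_min = 4.53 - 0.54 = 3.990
L(5,6) = 231, L_eff = 231/255 = 0.905882
t(5,6) = 4.53 - 3.990·0.905882 = 0.916
Σt over all 11·6 pixels = 57843/340 ≈ 170.1264706
V = pitch²·Σt = 1.65²·57843/340 = 463.169

t(5,6)=0.916 V=463.169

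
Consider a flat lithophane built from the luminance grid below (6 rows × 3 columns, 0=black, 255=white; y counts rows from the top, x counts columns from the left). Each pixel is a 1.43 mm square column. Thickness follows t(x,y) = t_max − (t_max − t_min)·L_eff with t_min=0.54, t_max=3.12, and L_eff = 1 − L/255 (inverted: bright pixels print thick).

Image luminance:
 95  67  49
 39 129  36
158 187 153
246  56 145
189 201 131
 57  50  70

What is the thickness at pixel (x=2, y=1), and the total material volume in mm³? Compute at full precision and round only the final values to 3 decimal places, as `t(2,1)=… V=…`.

span = t_max - t_min = 3.12 - 0.54 = 2.580
L(2,1) = 36, L_eff = 1 - 36/255 = 0.858824 (inverted)
t(2,1) = 3.12 - 2.580·0.858824 = 0.904
Σt over all 6·3 pixels = 64902/2125 ≈ 30.5421176
V = pitch²·Σt = 1.43²·64902/2125 = 62.456

t(2,1)=0.904 V=62.456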